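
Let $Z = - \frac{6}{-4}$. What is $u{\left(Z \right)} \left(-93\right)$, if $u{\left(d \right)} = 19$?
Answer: $-1767$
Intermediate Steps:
$Z = \frac{3}{2}$ ($Z = \left(-6\right) \left(- \frac{1}{4}\right) = \frac{3}{2} \approx 1.5$)
$u{\left(Z \right)} \left(-93\right) = 19 \left(-93\right) = -1767$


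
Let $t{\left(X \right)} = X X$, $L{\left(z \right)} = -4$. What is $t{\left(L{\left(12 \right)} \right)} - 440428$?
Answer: $-440412$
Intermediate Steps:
$t{\left(X \right)} = X^{2}$
$t{\left(L{\left(12 \right)} \right)} - 440428 = \left(-4\right)^{2} - 440428 = 16 - 440428 = -440412$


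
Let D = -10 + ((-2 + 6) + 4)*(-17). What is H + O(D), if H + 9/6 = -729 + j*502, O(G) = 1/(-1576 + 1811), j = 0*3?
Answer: -343333/470 ≈ -730.50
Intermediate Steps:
j = 0
D = -146 (D = -10 + (4 + 4)*(-17) = -10 + 8*(-17) = -10 - 136 = -146)
O(G) = 1/235
H = -1461/2 (H = -3/2 + (-729 + 0*502) = -3/2 + (-729 + 0) = -3/2 - 729 = -1461/2 ≈ -730.50)
H + O(D) = -1461/2 + 1/235 = -343333/470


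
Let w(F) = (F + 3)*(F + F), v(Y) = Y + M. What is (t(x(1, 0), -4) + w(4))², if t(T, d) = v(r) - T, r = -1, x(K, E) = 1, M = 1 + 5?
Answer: 3600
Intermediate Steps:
M = 6
v(Y) = 6 + Y (v(Y) = Y + 6 = 6 + Y)
w(F) = 2*F*(3 + F) (w(F) = (3 + F)*(2*F) = 2*F*(3 + F))
t(T, d) = 5 - T (t(T, d) = (6 - 1) - T = 5 - T)
(t(x(1, 0), -4) + w(4))² = ((5 - 1*1) + 2*4*(3 + 4))² = ((5 - 1) + 2*4*7)² = (4 + 56)² = 60² = 3600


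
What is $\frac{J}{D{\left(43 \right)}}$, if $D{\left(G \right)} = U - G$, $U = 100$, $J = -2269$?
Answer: $- \frac{2269}{57} \approx -39.807$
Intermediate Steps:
$D{\left(G \right)} = 100 - G$
$\frac{J}{D{\left(43 \right)}} = - \frac{2269}{100 - 43} = - \frac{2269}{57}$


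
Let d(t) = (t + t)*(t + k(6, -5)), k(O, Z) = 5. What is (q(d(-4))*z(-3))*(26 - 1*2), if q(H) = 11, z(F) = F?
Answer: -792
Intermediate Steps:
d(t) = 2*t*(5 + t) (d(t) = (t + t)*(t + 5) = (2*t)*(5 + t) = 2*t*(5 + t))
(q(d(-4))*z(-3))*(26 - 1*2) = (11*(-3))*(26 - 1*2) = -33*(26 - 2) = -33*24 = -792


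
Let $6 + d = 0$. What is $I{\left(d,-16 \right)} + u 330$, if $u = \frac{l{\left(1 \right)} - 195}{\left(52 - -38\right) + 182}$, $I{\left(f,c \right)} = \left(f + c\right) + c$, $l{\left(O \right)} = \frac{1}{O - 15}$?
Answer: $- \frac{522967}{1904} \approx -274.67$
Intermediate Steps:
$d = -6$ ($d = -6 + 0 = -6$)
$l{\left(O \right)} = \frac{1}{-15 + O}$
$I{\left(f,c \right)} = f + 2 c$ ($I{\left(f,c \right)} = \left(c + f\right) + c = f + 2 c$)
$u = - \frac{2731}{3808}$ ($u = \frac{\frac{1}{-15 + 1} - 195}{\left(52 - -38\right) + 182} = \frac{\frac{1}{-14} - 195}{\left(52 + 38\right) + 182} = \frac{- \frac{1}{14} - 195}{90 + 182} = - \frac{2731}{14 \cdot 272} = \left(- \frac{2731}{14}\right) \frac{1}{272} = - \frac{2731}{3808} \approx -0.71717$)
$I{\left(d,-16 \right)} + u 330 = \left(-6 + 2 \left(-16\right)\right) - \frac{450615}{1904} = \left(-6 - 32\right) - \frac{450615}{1904} = -38 - \frac{450615}{1904} = - \frac{522967}{1904}$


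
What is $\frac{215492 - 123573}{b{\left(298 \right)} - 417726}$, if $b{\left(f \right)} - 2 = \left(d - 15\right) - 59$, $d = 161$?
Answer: $- \frac{91919}{417637} \approx -0.22009$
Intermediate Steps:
$b{\left(f \right)} = 89$ ($b{\left(f \right)} = 2 + \left(\left(161 - 15\right) - 59\right) = 2 + \left(146 - 59\right) = 2 + 87 = 89$)
$\frac{215492 - 123573}{b{\left(298 \right)} - 417726} = \frac{215492 - 123573}{89 - 417726} = \frac{91919}{-417637} = 91919 \left(- \frac{1}{417637}\right) = - \frac{91919}{417637}$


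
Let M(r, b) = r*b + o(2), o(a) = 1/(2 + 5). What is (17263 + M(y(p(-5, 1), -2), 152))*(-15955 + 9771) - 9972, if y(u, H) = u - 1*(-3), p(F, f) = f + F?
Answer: -740776956/7 ≈ -1.0583e+8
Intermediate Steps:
o(a) = 1/7
p(F, f) = F + f
y(u, H) = 3 + u (y(u, H) = u + 3 = 3 + u)
M(r, b) = 1/7 + b*r (M(r, b) = r*b + 1/7 = b*r + 1/7 = 1/7 + b*r)
(17263 + M(y(p(-5, 1), -2), 152))*(-15955 + 9771) - 9972 = (17263 + (1/7 + 152*(3 + (-5 + 1))))*(-15955 + 9771) - 9972 = (17263 + (1/7 + 152*(3 - 4)))*(-6184) - 9972 = (17263 + (1/7 + 152*(-1)))*(-6184) - 9972 = (17263 + (1/7 - 152))*(-6184) - 9972 = (17263 - 1063/7)*(-6184) - 9972 = (119778/7)*(-6184) - 9972 = -740707152/7 - 9972 = -740776956/7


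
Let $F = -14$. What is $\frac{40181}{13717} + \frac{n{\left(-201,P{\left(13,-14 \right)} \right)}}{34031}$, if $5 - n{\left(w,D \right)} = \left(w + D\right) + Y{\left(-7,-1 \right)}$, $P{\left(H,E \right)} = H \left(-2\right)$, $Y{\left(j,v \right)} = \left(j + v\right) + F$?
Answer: $\frac{1370883729}{466803227} \approx 2.9367$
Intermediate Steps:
$Y{\left(j,v \right)} = -14 + j + v$ ($Y{\left(j,v \right)} = \left(j + v\right) - 14 = -14 + j + v$)
$P{\left(H,E \right)} = - 2 H$
$n{\left(w,D \right)} = 27 - D - w$ ($n{\left(w,D \right)} = 5 - \left(\left(w + D\right) - 22\right) = 5 - \left(\left(D + w\right) - 22\right) = 5 - \left(-22 + D + w\right) = 27 - D - w$)
$\frac{40181}{13717} + \frac{n{\left(-201,P{\left(13,-14 \right)} \right)}}{34031} = \frac{40181}{13717} + \frac{27 - \left(-2\right) 13 - -201}{34031} = 40181 \cdot \frac{1}{13717} + \left(27 - -26 + 201\right) \frac{1}{34031} = \frac{40181}{13717} + \left(27 + 26 + 201\right) \frac{1}{34031} = \frac{40181}{13717} + 254 \cdot \frac{1}{34031} = \frac{40181}{13717} + \frac{254}{34031} = \frac{1370883729}{466803227}$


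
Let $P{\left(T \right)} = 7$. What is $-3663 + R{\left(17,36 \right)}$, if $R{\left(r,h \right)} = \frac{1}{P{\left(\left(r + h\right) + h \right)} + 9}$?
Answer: $- \frac{58607}{16} \approx -3662.9$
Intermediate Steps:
$R{\left(r,h \right)} = \frac{1}{16}$ ($R{\left(r,h \right)} = \frac{1}{7 + 9} = \frac{1}{16}$)
$-3663 + R{\left(17,36 \right)} = -3663 + \frac{1}{16} = - \frac{58607}{16}$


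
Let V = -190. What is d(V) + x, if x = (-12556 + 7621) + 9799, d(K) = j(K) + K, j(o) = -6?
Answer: 4668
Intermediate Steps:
d(K) = -6 + K
x = 4864 (x = -4935 + 9799 = 4864)
d(V) + x = (-6 - 190) + 4864 = -196 + 4864 = 4668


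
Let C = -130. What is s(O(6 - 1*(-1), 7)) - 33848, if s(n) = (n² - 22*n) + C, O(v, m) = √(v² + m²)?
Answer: -33880 - 154*√2 ≈ -34098.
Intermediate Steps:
O(v, m) = √(m² + v²)
s(n) = -130 + n² - 22*n (s(n) = (n² - 22*n) - 130 = -130 + n² - 22*n)
s(O(6 - 1*(-1), 7)) - 33848 = (-130 + (√(7² + (6 - 1*(-1))²))² - 22*√(7² + (6 - 1*(-1))²)) - 33848 = (-130 + (√(49 + (6 + 1)²))² - 22*√(49 + (6 + 1)²)) - 33848 = (-130 + (√(49 + 7²))² - 22*√(49 + 7²)) - 33848 = (-130 + (√(49 + 49))² - 22*√(49 + 49)) - 33848 = (-130 + (√98)² - 154*√2) - 33848 = (-130 + (7*√2)² - 154*√2) - 33848 = (-130 + 98 - 154*√2) - 33848 = (-32 - 154*√2) - 33848 = -33880 - 154*√2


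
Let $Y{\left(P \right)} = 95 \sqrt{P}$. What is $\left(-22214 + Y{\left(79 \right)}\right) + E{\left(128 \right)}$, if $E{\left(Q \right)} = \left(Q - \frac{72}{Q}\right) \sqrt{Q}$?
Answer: $-22214 + 95 \sqrt{79} + \frac{2039 \sqrt{2}}{2} \approx -19928.0$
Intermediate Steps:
$E{\left(Q \right)} = \sqrt{Q} \left(Q - \frac{72}{Q}\right)$ ($E{\left(Q \right)} = \left(Q - \frac{72}{Q}\right) \sqrt{Q} = \sqrt{Q} \left(Q - \frac{72}{Q}\right)$)
$\left(-22214 + Y{\left(79 \right)}\right) + E{\left(128 \right)} = \left(-22214 + 95 \sqrt{79}\right) + \frac{-72 + 128^{2}}{8 \sqrt{2}} = \left(-22214 + 95 \sqrt{79}\right) + \frac{\sqrt{2}}{16} \left(-72 + 16384\right) = \left(-22214 + 95 \sqrt{79}\right) + \frac{\sqrt{2}}{16} \cdot 16312 = \left(-22214 + 95 \sqrt{79}\right) + \frac{2039 \sqrt{2}}{2} = -22214 + 95 \sqrt{79} + \frac{2039 \sqrt{2}}{2}$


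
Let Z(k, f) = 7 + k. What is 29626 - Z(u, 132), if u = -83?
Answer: 29702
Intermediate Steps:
29626 - Z(u, 132) = 29626 - (7 - 83) = 29626 - 1*(-76) = 29626 + 76 = 29702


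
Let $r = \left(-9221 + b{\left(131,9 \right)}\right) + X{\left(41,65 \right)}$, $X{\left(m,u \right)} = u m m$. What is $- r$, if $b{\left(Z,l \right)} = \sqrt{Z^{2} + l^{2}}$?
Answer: $-100044 - \sqrt{17242} \approx -1.0018 \cdot 10^{5}$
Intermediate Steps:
$X{\left(m,u \right)} = u m^{2}$ ($X{\left(m,u \right)} = m u m = u m^{2}$)
$r = 100044 + \sqrt{17242}$ ($r = \left(-9221 + \sqrt{131^{2} + 9^{2}}\right) + 65 \cdot 41^{2} = \left(-9221 + \sqrt{17161 + 81}\right) + 65 \cdot 1681 = \left(-9221 + \sqrt{17242}\right) + 109265 = 100044 + \sqrt{17242} \approx 1.0018 \cdot 10^{5}$)
$- r = - (100044 + \sqrt{17242}) = -100044 - \sqrt{17242}$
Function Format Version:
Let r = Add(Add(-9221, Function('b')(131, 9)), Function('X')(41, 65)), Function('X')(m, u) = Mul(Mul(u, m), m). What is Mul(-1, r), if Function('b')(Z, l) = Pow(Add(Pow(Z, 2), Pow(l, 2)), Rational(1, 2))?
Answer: Add(-100044, Mul(-1, Pow(17242, Rational(1, 2)))) ≈ -1.0018e+5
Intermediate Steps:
Function('X')(m, u) = Mul(u, Pow(m, 2)) (Function('X')(m, u) = Mul(Mul(m, u), m) = Mul(u, Pow(m, 2)))
r = Add(100044, Pow(17242, Rational(1, 2))) (r = Add(Add(-9221, Pow(Add(Pow(131, 2), Pow(9, 2)), Rational(1, 2))), Mul(65, Pow(41, 2))) = Add(Add(-9221, Pow(Add(17161, 81), Rational(1, 2))), Mul(65, 1681)) = Add(Add(-9221, Pow(17242, Rational(1, 2))), 109265) = Add(100044, Pow(17242, Rational(1, 2))) ≈ 1.0018e+5)
Mul(-1, r) = Mul(-1, Add(100044, Pow(17242, Rational(1, 2)))) = Add(-100044, Mul(-1, Pow(17242, Rational(1, 2))))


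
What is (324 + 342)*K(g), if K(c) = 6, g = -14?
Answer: 3996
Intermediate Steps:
(324 + 342)*K(g) = (324 + 342)*6 = 666*6 = 3996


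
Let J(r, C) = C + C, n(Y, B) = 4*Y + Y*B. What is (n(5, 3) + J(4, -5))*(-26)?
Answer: -650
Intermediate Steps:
n(Y, B) = 4*Y + B*Y
J(r, C) = 2*C
(n(5, 3) + J(4, -5))*(-26) = (5*(4 + 3) + 2*(-5))*(-26) = (5*7 - 10)*(-26) = (35 - 10)*(-26) = 25*(-26) = -650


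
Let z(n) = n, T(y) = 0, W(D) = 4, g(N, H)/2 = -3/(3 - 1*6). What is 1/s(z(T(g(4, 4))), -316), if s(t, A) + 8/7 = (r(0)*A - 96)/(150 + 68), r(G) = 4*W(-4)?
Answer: -763/18904 ≈ -0.040362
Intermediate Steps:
g(N, H) = 2 (g(N, H) = 2*(-3/(3 - 1*6)) = 2*(-3/(3 - 6)) = 2*(-3/(-3)) = 2*(-3*(-⅓)) = 2*1 = 2)
r(G) = 16 (r(G) = 4*4 = 16)
s(t, A) = -1208/763 + 8*A/109 (s(t, A) = -8/7 + (16*A - 96)/(150 + 68) = -8/7 + (-96 + 16*A)/218 = -8/7 + (-96 + 16*A)*(1/218) = -8/7 + (-48/109 + 8*A/109) = -1208/763 + 8*A/109)
1/s(z(T(g(4, 4))), -316) = 1/(-1208/763 + (8/109)*(-316)) = 1/(-1208/763 - 2528/109) = 1/(-18904/763) = -763/18904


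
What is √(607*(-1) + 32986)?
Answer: √32379 ≈ 179.94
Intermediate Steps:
√(607*(-1) + 32986) = √(-607 + 32986) = √32379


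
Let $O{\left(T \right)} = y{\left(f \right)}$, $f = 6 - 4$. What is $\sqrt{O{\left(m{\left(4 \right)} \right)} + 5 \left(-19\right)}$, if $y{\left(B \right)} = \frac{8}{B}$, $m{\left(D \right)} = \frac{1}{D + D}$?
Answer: $i \sqrt{91} \approx 9.5394 i$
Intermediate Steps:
$m{\left(D \right)} = \frac{1}{2 D}$
$f = 2$ ($f = 6 - 4 = 2$)
$O{\left(T \right)} = 4$ ($O{\left(T \right)} = \frac{8}{2} = 8 \cdot \frac{1}{2} = 4$)
$\sqrt{O{\left(m{\left(4 \right)} \right)} + 5 \left(-19\right)} = \sqrt{4 + 5 \left(-19\right)} = \sqrt{4 - 95} = \sqrt{-91} = i \sqrt{91}$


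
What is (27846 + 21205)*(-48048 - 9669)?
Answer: -2831076567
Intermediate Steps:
(27846 + 21205)*(-48048 - 9669) = 49051*(-57717) = -2831076567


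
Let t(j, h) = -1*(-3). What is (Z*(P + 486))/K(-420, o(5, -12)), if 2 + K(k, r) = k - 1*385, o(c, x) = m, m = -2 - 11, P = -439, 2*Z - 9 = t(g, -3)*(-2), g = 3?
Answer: -47/538 ≈ -0.087361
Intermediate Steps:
t(j, h) = 3
Z = 3/2 (Z = 9/2 + (3*(-2))/2 = 9/2 + (½)*(-6) = 9/2 - 3 = 3/2 ≈ 1.5000)
m = -13
o(c, x) = -13
K(k, r) = -387 + k (K(k, r) = -2 + (k - 1*385) = -2 + (k - 385) = -2 + (-385 + k) = -387 + k)
(Z*(P + 486))/K(-420, o(5, -12)) = (3*(-439 + 486)/2)/(-387 - 420) = ((3/2)*47)/(-807) = (141/2)*(-1/807) = -47/538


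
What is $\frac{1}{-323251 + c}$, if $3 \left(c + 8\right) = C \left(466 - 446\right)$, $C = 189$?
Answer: $- \frac{1}{321999} \approx -3.1056 \cdot 10^{-6}$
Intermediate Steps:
$c = 1252$ ($c = -8 + \frac{189 \left(466 - 446\right)}{3} = -8 + \frac{189 \cdot 20}{3} = -8 + \frac{1}{3} \cdot 3780 = -8 + 1260 = 1252$)
$\frac{1}{-323251 + c} = \frac{1}{-323251 + 1252} = \frac{1}{-321999} = - \frac{1}{321999}$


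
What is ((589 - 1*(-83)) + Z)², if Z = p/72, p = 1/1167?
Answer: 3188197863728641/7060032576 ≈ 4.5158e+5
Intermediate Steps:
p = 1/1167 ≈ 0.00085690
Z = 1/84024 (Z = (1/1167)/72 = (1/1167)*(1/72) = 1/84024 ≈ 1.1901e-5)
((589 - 1*(-83)) + Z)² = ((589 - 1*(-83)) + 1/84024)² = ((589 + 83) + 1/84024)² = (672 + 1/84024)² = (56464129/84024)² = 3188197863728641/7060032576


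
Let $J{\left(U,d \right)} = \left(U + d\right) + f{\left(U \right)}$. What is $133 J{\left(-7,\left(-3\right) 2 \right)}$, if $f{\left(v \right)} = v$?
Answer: $-2660$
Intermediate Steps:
$J{\left(U,d \right)} = d + 2 U$ ($J{\left(U,d \right)} = \left(U + d\right) + U = d + 2 U$)
$133 J{\left(-7,\left(-3\right) 2 \right)} = 133 \left(\left(-3\right) 2 + 2 \left(-7\right)\right) = 133 \left(-6 - 14\right) = 133 \left(-20\right) = -2660$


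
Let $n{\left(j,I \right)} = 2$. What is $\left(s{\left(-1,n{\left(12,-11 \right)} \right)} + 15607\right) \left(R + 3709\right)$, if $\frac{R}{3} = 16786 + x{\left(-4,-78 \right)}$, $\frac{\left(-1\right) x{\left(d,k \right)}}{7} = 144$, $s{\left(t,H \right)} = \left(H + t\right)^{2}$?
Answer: $796679144$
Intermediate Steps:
$x{\left(d,k \right)} = -1008$ ($x{\left(d,k \right)} = \left(-7\right) 144 = -1008$)
$R = 47334$ ($R = 3 \left(16786 - 1008\right) = 3 \cdot 15778 = 47334$)
$\left(s{\left(-1,n{\left(12,-11 \right)} \right)} + 15607\right) \left(R + 3709\right) = \left(\left(2 - 1\right)^{2} + 15607\right) \left(47334 + 3709\right) = \left(1^{2} + 15607\right) 51043 = \left(1 + 15607\right) 51043 = 15608 \cdot 51043 = 796679144$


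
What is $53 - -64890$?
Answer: $64943$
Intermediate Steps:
$53 - -64890 = 53 + 64890 = 64943$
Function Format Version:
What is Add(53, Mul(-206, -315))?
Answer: 64943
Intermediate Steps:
Add(53, Mul(-206, -315)) = Add(53, 64890) = 64943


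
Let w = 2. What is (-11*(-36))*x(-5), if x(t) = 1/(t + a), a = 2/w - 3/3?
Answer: -396/5 ≈ -79.200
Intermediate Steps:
a = 0 (a = 2/2 - 3/3 = 2*(1/2) - 3*1/3 = 1 - 1 = 0)
x(t) = 1/t (x(t) = 1/(t + 0) = 1/t)
(-11*(-36))*x(-5) = -11*(-36)/(-5) = 396*(-1/5) = -396/5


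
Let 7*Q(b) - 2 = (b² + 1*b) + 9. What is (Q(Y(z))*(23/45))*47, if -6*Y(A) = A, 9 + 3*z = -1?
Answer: 1038841/25515 ≈ 40.715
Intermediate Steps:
z = -10/3 (z = -3 + (⅓)*(-1) = -3 - ⅓ = -10/3 ≈ -3.3333)
Y(A) = -A/6
Q(b) = 11/7 + b/7 + b²/7 (Q(b) = 2/7 + ((b² + 1*b) + 9)/7 = 2/7 + ((b² + b) + 9)/7 = 2/7 + ((b + b²) + 9)/7 = 2/7 + (9 + b + b²)/7 = 2/7 + (9/7 + b/7 + b²/7) = 11/7 + b/7 + b²/7)
(Q(Y(z))*(23/45))*47 = ((11/7 + (-⅙*(-10/3))/7 + (-⅙*(-10/3))²/7)*(23/45))*47 = ((11/7 + (⅐)*(5/9) + (5/9)²/7)*(23*(1/45)))*47 = ((11/7 + 5/63 + (⅐)*(25/81))*(23/45))*47 = ((11/7 + 5/63 + 25/567)*(23/45))*47 = ((961/567)*(23/45))*47 = (22103/25515)*47 = 1038841/25515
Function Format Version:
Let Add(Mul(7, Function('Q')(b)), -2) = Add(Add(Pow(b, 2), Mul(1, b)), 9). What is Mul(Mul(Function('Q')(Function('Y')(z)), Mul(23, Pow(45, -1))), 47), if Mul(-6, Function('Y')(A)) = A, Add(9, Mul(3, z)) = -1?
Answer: Rational(1038841, 25515) ≈ 40.715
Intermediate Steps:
z = Rational(-10, 3) (z = Add(-3, Mul(Rational(1, 3), -1)) = Add(-3, Rational(-1, 3)) = Rational(-10, 3) ≈ -3.3333)
Function('Y')(A) = Mul(Rational(-1, 6), A)
Function('Q')(b) = Add(Rational(11, 7), Mul(Rational(1, 7), b), Mul(Rational(1, 7), Pow(b, 2))) (Function('Q')(b) = Add(Rational(2, 7), Mul(Rational(1, 7), Add(Add(Pow(b, 2), Mul(1, b)), 9))) = Add(Rational(2, 7), Mul(Rational(1, 7), Add(Add(Pow(b, 2), b), 9))) = Add(Rational(2, 7), Mul(Rational(1, 7), Add(Add(b, Pow(b, 2)), 9))) = Add(Rational(2, 7), Mul(Rational(1, 7), Add(9, b, Pow(b, 2)))) = Add(Rational(2, 7), Add(Rational(9, 7), Mul(Rational(1, 7), b), Mul(Rational(1, 7), Pow(b, 2)))) = Add(Rational(11, 7), Mul(Rational(1, 7), b), Mul(Rational(1, 7), Pow(b, 2))))
Mul(Mul(Function('Q')(Function('Y')(z)), Mul(23, Pow(45, -1))), 47) = Mul(Mul(Add(Rational(11, 7), Mul(Rational(1, 7), Mul(Rational(-1, 6), Rational(-10, 3))), Mul(Rational(1, 7), Pow(Mul(Rational(-1, 6), Rational(-10, 3)), 2))), Mul(23, Pow(45, -1))), 47) = Mul(Mul(Add(Rational(11, 7), Mul(Rational(1, 7), Rational(5, 9)), Mul(Rational(1, 7), Pow(Rational(5, 9), 2))), Mul(23, Rational(1, 45))), 47) = Mul(Mul(Add(Rational(11, 7), Rational(5, 63), Mul(Rational(1, 7), Rational(25, 81))), Rational(23, 45)), 47) = Mul(Mul(Add(Rational(11, 7), Rational(5, 63), Rational(25, 567)), Rational(23, 45)), 47) = Mul(Mul(Rational(961, 567), Rational(23, 45)), 47) = Mul(Rational(22103, 25515), 47) = Rational(1038841, 25515)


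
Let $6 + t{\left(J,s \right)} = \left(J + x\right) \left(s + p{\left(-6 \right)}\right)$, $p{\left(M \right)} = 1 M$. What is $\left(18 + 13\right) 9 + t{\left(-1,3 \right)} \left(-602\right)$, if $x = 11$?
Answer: $21951$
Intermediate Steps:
$p{\left(M \right)} = M$
$t{\left(J,s \right)} = -6 + \left(-6 + s\right) \left(11 + J\right)$ ($t{\left(J,s \right)} = -6 + \left(J + 11\right) \left(s - 6\right) = -6 + \left(11 + J\right) \left(-6 + s\right) = -6 + \left(-6 + s\right) \left(11 + J\right)$)
$\left(18 + 13\right) 9 + t{\left(-1,3 \right)} \left(-602\right) = \left(18 + 13\right) 9 + \left(-72 - -6 + 11 \cdot 3 - 3\right) \left(-602\right) = 31 \cdot 9 + \left(-72 + 6 + 33 - 3\right) \left(-602\right) = 279 - -21672 = 279 + 21672 = 21951$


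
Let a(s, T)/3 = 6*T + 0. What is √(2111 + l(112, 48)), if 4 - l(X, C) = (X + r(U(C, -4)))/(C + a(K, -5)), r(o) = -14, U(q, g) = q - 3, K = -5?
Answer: 4*√1191/3 ≈ 46.014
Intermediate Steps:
a(s, T) = 18*T (a(s, T) = 3*(6*T + 0) = 3*(6*T) = 18*T)
U(q, g) = -3 + q
l(X, C) = 4 - (-14 + X)/(-90 + C) (l(X, C) = 4 - (X - 14)/(C + 18*(-5)) = 4 - (-14 + X)/(C - 90) = 4 - (-14 + X)/(-90 + C))
√(2111 + l(112, 48)) = √(2111 + (-346 - 1*112 + 4*48)/(-90 + 48)) = √(2111 + (-346 - 112 + 192)/(-42)) = √(2111 - 1/42*(-266)) = √(2111 + 19/3) = √(6352/3) = 4*√1191/3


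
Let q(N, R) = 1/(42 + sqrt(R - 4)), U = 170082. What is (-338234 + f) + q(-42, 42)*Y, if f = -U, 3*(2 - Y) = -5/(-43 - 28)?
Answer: -31146043321/61273 - 421*sqrt(38)/367638 ≈ -5.0832e+5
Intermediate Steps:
Y = 421/213 (Y = 2 - (-5)/(3*(-43 - 28)) = 2 - (-5)/(3*(-71)) = 2 - (-5)*(-1)/(3*71) = 2 - 1/3*5/71 = 2 - 5/213 = 421/213 ≈ 1.9765)
q(N, R) = 1/(42 + sqrt(-4 + R))
f = -170082 (f = -1*170082 = -170082)
(-338234 + f) + q(-42, 42)*Y = (-338234 - 170082) + (421/213)/(42 + sqrt(-4 + 42)) = -508316 + (421/213)/(42 + sqrt(38)) = -508316 + 421/(213*(42 + sqrt(38)))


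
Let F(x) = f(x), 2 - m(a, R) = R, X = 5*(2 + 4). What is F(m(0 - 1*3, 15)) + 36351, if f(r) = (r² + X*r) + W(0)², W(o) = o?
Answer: 36130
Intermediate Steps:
X = 30 (X = 5*6 = 30)
m(a, R) = 2 - R
f(r) = r² + 30*r (f(r) = (r² + 30*r) + 0² = (r² + 30*r) + 0 = r² + 30*r)
F(x) = x*(30 + x)
F(m(0 - 1*3, 15)) + 36351 = (2 - 1*15)*(30 + (2 - 1*15)) + 36351 = (2 - 15)*(30 + (2 - 15)) + 36351 = -13*(30 - 13) + 36351 = -13*17 + 36351 = -221 + 36351 = 36130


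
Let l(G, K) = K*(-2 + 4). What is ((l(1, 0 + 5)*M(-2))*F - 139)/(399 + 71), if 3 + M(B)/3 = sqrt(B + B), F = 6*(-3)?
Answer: 1481/470 - 108*I/47 ≈ 3.1511 - 2.2979*I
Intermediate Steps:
F = -18
M(B) = -9 + 3*sqrt(2)*sqrt(B) (M(B) = -9 + 3*sqrt(B + B) = -9 + 3*sqrt(2*B) = -9 + 3*(sqrt(2)*sqrt(B)) = -9 + 3*sqrt(2)*sqrt(B))
l(G, K) = 2*K (l(G, K) = K*2 = 2*K)
((l(1, 0 + 5)*M(-2))*F - 139)/(399 + 71) = (((2*(0 + 5))*(-9 + 3*sqrt(2)*sqrt(-2)))*(-18) - 139)/(399 + 71) = (((2*5)*(-9 + 3*sqrt(2)*(I*sqrt(2))))*(-18) - 139)/470 = ((10*(-9 + 6*I))*(-18) - 139)*(1/470) = ((-90 + 60*I)*(-18) - 139)*(1/470) = ((1620 - 1080*I) - 139)*(1/470) = (1481 - 1080*I)*(1/470) = 1481/470 - 108*I/47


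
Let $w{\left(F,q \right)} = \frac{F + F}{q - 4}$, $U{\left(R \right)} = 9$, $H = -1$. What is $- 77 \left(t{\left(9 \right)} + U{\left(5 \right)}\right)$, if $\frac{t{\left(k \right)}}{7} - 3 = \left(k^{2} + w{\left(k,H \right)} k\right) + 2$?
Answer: $- \frac{147917}{5} \approx -29583.0$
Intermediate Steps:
$w{\left(F,q \right)} = \frac{2 F}{-4 + q}$
$t{\left(k \right)} = 35 + \frac{21 k^{2}}{5}$ ($t{\left(k \right)} = 21 + 7 \left(\left(k^{2} + \frac{2 k}{-4 - 1} k\right) + 2\right) = 21 + 7 \left(\left(k^{2} + \frac{2 k}{-5} k\right) + 2\right) = 21 + 7 \left(\left(k^{2} + 2 k \left(- \frac{1}{5}\right) k\right) + 2\right) = 21 + 7 \left(\left(k^{2} + - \frac{2 k}{5} k\right) + 2\right) = 21 + 7 \left(\left(k^{2} - \frac{2 k^{2}}{5}\right) + 2\right) = 21 + 7 \left(\frac{3 k^{2}}{5} + 2\right) = 21 + 7 \left(2 + \frac{3 k^{2}}{5}\right) = 21 + \left(14 + \frac{21 k^{2}}{5}\right) = 35 + \frac{21 k^{2}}{5}$)
$- 77 \left(t{\left(9 \right)} + U{\left(5 \right)}\right) = - 77 \left(\left(35 + \frac{21 \cdot 9^{2}}{5}\right) + 9\right) = - 77 \left(\left(35 + \frac{21}{5} \cdot 81\right) + 9\right) = - 77 \left(\left(35 + \frac{1701}{5}\right) + 9\right) = - 77 \left(\frac{1876}{5} + 9\right) = \left(-77\right) \frac{1921}{5} = - \frac{147917}{5}$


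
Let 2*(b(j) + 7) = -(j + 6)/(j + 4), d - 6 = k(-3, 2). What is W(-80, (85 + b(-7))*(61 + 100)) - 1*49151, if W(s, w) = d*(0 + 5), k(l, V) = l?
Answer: -49136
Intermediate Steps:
d = 3 (d = 6 - 3 = 3)
b(j) = -7 - (6 + j)/(2*(4 + j)) (b(j) = -7 + (-(j + 6)/(j + 4))/2 = -7 + (-(6 + j)/(4 + j))/2 = -7 - (6 + j)/(2*(4 + j)))
W(s, w) = 15 (W(s, w) = 3*(0 + 5) = 3*5 = 15)
W(-80, (85 + b(-7))*(61 + 100)) - 1*49151 = 15 - 1*49151 = 15 - 49151 = -49136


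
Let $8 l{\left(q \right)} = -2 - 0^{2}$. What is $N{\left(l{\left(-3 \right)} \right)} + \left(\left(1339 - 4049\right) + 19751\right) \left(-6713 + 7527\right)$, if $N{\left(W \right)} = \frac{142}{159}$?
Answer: $\frac{2205548608}{159} \approx 1.3871 \cdot 10^{7}$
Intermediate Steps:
$l{\left(q \right)} = - \frac{1}{4}$ ($l{\left(q \right)} = \frac{-2 - 0^{2}}{8} = \frac{-2 - 0}{8} = \frac{-2 + 0}{8} = \frac{1}{8} \left(-2\right) = - \frac{1}{4}$)
$N{\left(W \right)} = \frac{142}{159}$ ($N{\left(W \right)} = 142 \cdot \frac{1}{159} = \frac{142}{159}$)
$N{\left(l{\left(-3 \right)} \right)} + \left(\left(1339 - 4049\right) + 19751\right) \left(-6713 + 7527\right) = \frac{142}{159} + \left(\left(1339 - 4049\right) + 19751\right) \left(-6713 + 7527\right) = \frac{142}{159} + \left(\left(1339 - 4049\right) + 19751\right) 814 = \frac{142}{159} + \left(-2710 + 19751\right) 814 = \frac{142}{159} + 17041 \cdot 814 = \frac{142}{159} + 13871374 = \frac{2205548608}{159}$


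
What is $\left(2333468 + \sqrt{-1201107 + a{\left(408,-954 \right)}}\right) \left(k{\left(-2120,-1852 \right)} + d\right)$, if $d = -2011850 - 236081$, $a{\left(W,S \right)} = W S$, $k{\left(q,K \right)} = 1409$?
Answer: $-5242187198296 - 2246522 i \sqrt{1590339} \approx -5.2422 \cdot 10^{12} - 2.8331 \cdot 10^{9} i$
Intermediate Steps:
$a{\left(W,S \right)} = S W$
$d = -2247931$ ($d = -2011850 - 236081 = -2247931$)
$\left(2333468 + \sqrt{-1201107 + a{\left(408,-954 \right)}}\right) \left(k{\left(-2120,-1852 \right)} + d\right) = \left(2333468 + \sqrt{-1201107 - 389232}\right) \left(1409 - 2247931\right) = \left(2333468 + \sqrt{-1201107 - 389232}\right) \left(-2246522\right) = \left(2333468 + \sqrt{-1590339}\right) \left(-2246522\right) = \left(2333468 + i \sqrt{1590339}\right) \left(-2246522\right) = -5242187198296 - 2246522 i \sqrt{1590339}$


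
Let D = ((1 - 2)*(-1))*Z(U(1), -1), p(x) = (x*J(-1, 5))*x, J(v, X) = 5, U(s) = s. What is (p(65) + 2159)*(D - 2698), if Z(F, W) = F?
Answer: -62796948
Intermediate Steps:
p(x) = 5*x² (p(x) = (x*5)*x = (5*x)*x = 5*x²)
D = 1 (D = ((1 - 2)*(-1))*1 = -1*(-1)*1 = 1*1 = 1)
(p(65) + 2159)*(D - 2698) = (5*65² + 2159)*(1 - 2698) = (5*4225 + 2159)*(-2697) = (21125 + 2159)*(-2697) = 23284*(-2697) = -62796948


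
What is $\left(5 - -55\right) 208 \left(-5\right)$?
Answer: $-62400$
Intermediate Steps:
$\left(5 - -55\right) 208 \left(-5\right) = \left(5 + 55\right) \left(-1040\right) = 60 \left(-1040\right) = -62400$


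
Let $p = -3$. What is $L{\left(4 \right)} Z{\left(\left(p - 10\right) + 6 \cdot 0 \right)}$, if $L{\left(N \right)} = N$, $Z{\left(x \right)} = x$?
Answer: $-52$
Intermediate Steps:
$L{\left(4 \right)} Z{\left(\left(p - 10\right) + 6 \cdot 0 \right)} = 4 \left(\left(-3 - 10\right) + 6 \cdot 0\right) = 4 \left(-13 + 0\right) = 4 \left(-13\right) = -52$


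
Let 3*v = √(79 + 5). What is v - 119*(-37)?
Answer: 4403 + 2*√21/3 ≈ 4406.1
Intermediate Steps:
v = 2*√21/3 (v = √(79 + 5)/3 = √84/3 = (2*√21)/3 = 2*√21/3 ≈ 3.0550)
v - 119*(-37) = 2*√21/3 - 119*(-37) = 2*√21/3 + 4403 = 4403 + 2*√21/3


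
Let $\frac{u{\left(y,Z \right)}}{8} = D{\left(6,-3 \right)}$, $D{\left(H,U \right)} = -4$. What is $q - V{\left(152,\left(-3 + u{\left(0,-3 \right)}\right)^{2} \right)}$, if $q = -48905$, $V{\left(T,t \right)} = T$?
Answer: $-49057$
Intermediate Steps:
$u{\left(y,Z \right)} = -32$ ($u{\left(y,Z \right)} = 8 \left(-4\right) = -32$)
$q - V{\left(152,\left(-3 + u{\left(0,-3 \right)}\right)^{2} \right)} = -48905 - 152 = -49057$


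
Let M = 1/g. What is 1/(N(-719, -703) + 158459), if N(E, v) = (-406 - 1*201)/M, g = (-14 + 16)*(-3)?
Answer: 1/162101 ≈ 6.1690e-6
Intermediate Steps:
g = -6 (g = 2*(-3) = -6)
M = -1/6 (M = 1/(-6) = -1/6 ≈ -0.16667)
N(E, v) = 3642 (N(E, v) = (-406 - 1*201)/(-1/6) = (-406 - 201)*(-6) = -607*(-6) = 3642)
1/(N(-719, -703) + 158459) = 1/(3642 + 158459) = 1/162101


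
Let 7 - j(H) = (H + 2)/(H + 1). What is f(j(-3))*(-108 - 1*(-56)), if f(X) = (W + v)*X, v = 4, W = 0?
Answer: -1352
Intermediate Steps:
j(H) = 7 - (2 + H)/(1 + H) (j(H) = 7 - (H + 2)/(H + 1) = 7 - (2 + H)/(1 + H))
f(X) = 4*X (f(X) = (0 + 4)*X = 4*X)
f(j(-3))*(-108 - 1*(-56)) = (4*((5 + 6*(-3))/(1 - 3)))*(-108 - 1*(-56)) = (4*((5 - 18)/(-2)))*(-108 + 56) = (4*(-½*(-13)))*(-52) = (4*(13/2))*(-52) = 26*(-52) = -1352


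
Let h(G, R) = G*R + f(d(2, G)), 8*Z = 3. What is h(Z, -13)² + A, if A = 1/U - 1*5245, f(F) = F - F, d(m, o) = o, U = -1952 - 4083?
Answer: -2016649629/386240 ≈ -5221.2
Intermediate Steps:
Z = 3/8 (Z = (⅛)*3 = 3/8 ≈ 0.37500)
U = -6035
f(F) = 0
h(G, R) = G*R (h(G, R) = G*R + 0 = G*R)
A = -31653576/6035 (A = 1/(-6035) - 1*5245 = -1/6035 - 5245 = -31653576/6035 ≈ -5245.0)
h(Z, -13)² + A = ((3/8)*(-13))² - 31653576/6035 = (-39/8)² - 31653576/6035 = 1521/64 - 31653576/6035 = -2016649629/386240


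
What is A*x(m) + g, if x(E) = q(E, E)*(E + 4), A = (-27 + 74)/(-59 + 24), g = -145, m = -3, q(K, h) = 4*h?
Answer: -4511/35 ≈ -128.89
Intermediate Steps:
A = -47/35 (A = 47/(-35) = 47*(-1/35) = -47/35 ≈ -1.3429)
x(E) = 4*E*(4 + E) (x(E) = (4*E)*(E + 4) = (4*E)*(4 + E) = 4*E*(4 + E))
A*x(m) + g = -188*(-3)*(4 - 3)/35 - 145 = -188*(-3)/35 - 145 = -47/35*(-12) - 145 = 564/35 - 145 = -4511/35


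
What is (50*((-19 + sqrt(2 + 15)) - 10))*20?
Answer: -29000 + 1000*sqrt(17) ≈ -24877.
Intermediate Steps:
(50*((-19 + sqrt(2 + 15)) - 10))*20 = (50*((-19 + sqrt(17)) - 10))*20 = (50*(-29 + sqrt(17)))*20 = (-1450 + 50*sqrt(17))*20 = -29000 + 1000*sqrt(17)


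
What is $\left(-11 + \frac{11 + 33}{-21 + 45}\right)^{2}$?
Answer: $\frac{3025}{36} \approx 84.028$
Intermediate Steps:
$\left(-11 + \frac{11 + 33}{-21 + 45}\right)^{2} = \left(-11 + \frac{44}{24}\right)^{2} = \left(-11 + 44 \cdot \frac{1}{24}\right)^{2} = \left(-11 + \frac{11}{6}\right)^{2} = \left(- \frac{55}{6}\right)^{2} = \frac{3025}{36}$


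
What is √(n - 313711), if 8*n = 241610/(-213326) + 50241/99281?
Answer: 9*I*√1737259530010421584858509/21179218606 ≈ 560.1*I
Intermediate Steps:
n = -3317392711/42358437212 (n = (241610/(-213326) + 50241/99281)/8 = (241610*(-1/213326) + 50241*(1/99281))/8 = (-120805/106663 + 50241/99281)/8 = (⅛)*(-6634785422/10589609303) = -3317392711/42358437212 ≈ -0.078317)
√(n - 313711) = √(-3317392711/42358437212 - 313711) = √(-13288311013606443/42358437212) = 9*I*√1737259530010421584858509/21179218606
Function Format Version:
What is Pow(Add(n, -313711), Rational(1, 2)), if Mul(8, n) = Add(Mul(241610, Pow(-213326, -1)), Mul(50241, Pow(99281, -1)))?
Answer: Mul(Rational(9, 21179218606), I, Pow(1737259530010421584858509, Rational(1, 2))) ≈ Mul(560.10, I)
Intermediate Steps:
n = Rational(-3317392711, 42358437212) (n = Mul(Rational(1, 8), Add(Mul(241610, Pow(-213326, -1)), Mul(50241, Pow(99281, -1)))) = Mul(Rational(1, 8), Add(Mul(241610, Rational(-1, 213326)), Mul(50241, Rational(1, 99281)))) = Mul(Rational(1, 8), Add(Rational(-120805, 106663), Rational(50241, 99281))) = Mul(Rational(1, 8), Rational(-6634785422, 10589609303)) = Rational(-3317392711, 42358437212) ≈ -0.078317)
Pow(Add(n, -313711), Rational(1, 2)) = Pow(Add(Rational(-3317392711, 42358437212), -313711), Rational(1, 2)) = Pow(Rational(-13288311013606443, 42358437212), Rational(1, 2)) = Mul(Rational(9, 21179218606), I, Pow(1737259530010421584858509, Rational(1, 2)))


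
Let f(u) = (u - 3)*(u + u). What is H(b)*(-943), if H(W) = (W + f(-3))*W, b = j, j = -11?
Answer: 259325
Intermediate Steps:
f(u) = 2*u*(-3 + u) (f(u) = (-3 + u)*(2*u) = 2*u*(-3 + u))
b = -11
H(W) = W*(36 + W) (H(W) = (W + 2*(-3)*(-3 - 3))*W = (W + 2*(-3)*(-6))*W = (W + 36)*W = (36 + W)*W = W*(36 + W))
H(b)*(-943) = -11*(36 - 11)*(-943) = -11*25*(-943) = -275*(-943) = 259325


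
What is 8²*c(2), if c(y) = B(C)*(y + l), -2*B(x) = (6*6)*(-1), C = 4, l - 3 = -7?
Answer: -2304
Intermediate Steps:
l = -4 (l = 3 - 7 = -4)
B(x) = 18 (B(x) = -6*6*(-1)/2 = -18*(-1) = -½*(-36) = 18)
c(y) = -72 + 18*y (c(y) = 18*(y - 4) = 18*(-4 + y) = -72 + 18*y)
8²*c(2) = 8²*(-72 + 18*2) = 64*(-72 + 36) = 64*(-36) = -2304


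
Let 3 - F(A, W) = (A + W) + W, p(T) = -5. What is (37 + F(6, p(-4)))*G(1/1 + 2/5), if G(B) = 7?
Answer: 308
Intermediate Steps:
F(A, W) = 3 - A - 2*W (F(A, W) = 3 - ((A + W) + W) = 3 - (A + 2*W) = 3 + (-A - 2*W) = 3 - A - 2*W)
(37 + F(6, p(-4)))*G(1/1 + 2/5) = (37 + (3 - 1*6 - 2*(-5)))*7 = (37 + (3 - 6 + 10))*7 = (37 + 7)*7 = 44*7 = 308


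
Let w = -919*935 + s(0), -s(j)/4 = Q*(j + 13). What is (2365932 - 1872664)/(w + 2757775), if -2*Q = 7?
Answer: 123317/474673 ≈ 0.25979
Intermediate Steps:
Q = -7/2 (Q = -½*7 = -7/2 ≈ -3.5000)
s(j) = 182 + 14*j (s(j) = -(-14)*(j + 13) = -(-14)*(13 + j) = -4*(-91/2 - 7*j/2) = 182 + 14*j)
w = -859083 (w = -919*935 + (182 + 14*0) = -859265 + (182 + 0) = -859265 + 182 = -859083)
(2365932 - 1872664)/(w + 2757775) = (2365932 - 1872664)/(-859083 + 2757775) = 493268/1898692 = 493268*(1/1898692) = 123317/474673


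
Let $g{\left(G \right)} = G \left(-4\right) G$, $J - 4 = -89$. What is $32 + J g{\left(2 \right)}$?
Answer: $1392$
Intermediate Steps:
$J = -85$ ($J = 4 - 89 = -85$)
$g{\left(G \right)} = - 4 G^{2}$ ($g{\left(G \right)} = - 4 G G = - 4 G^{2}$)
$32 + J g{\left(2 \right)} = 32 - 85 \left(- 4 \cdot 2^{2}\right) = 32 - 85 \left(\left(-4\right) 4\right) = 32 - -1360 = 32 + 1360 = 1392$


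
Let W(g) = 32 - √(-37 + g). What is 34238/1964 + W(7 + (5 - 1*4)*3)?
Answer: 48543/982 - 3*I*√3 ≈ 49.433 - 5.1962*I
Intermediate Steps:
34238/1964 + W(7 + (5 - 1*4)*3) = 34238/1964 + (32 - √(-37 + (7 + (5 - 1*4)*3))) = 34238*(1/1964) + (32 - √(-37 + (7 + (5 - 4)*3))) = 17119/982 + (32 - √(-37 + (7 + 1*3))) = 17119/982 + (32 - √(-37 + (7 + 3))) = 17119/982 + (32 - √(-37 + 10)) = 17119/982 + (32 - √(-27)) = 17119/982 + (32 - 3*I*√3) = 48543/982 - 3*I*√3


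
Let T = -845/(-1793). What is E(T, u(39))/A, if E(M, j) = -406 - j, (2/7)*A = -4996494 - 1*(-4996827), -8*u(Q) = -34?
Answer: -547/1554 ≈ -0.35199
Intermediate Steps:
u(Q) = 17/4 (u(Q) = -⅛*(-34) = 17/4)
A = 2331/2 (A = 7*(-4996494 - 1*(-4996827))/2 = 7*(-4996494 + 4996827)/2 = (7/2)*333 = 2331/2 ≈ 1165.5)
T = 845/1793 (T = -845*(-1/1793) = 845/1793 ≈ 0.47128)
E(T, u(39))/A = (-406 - 1*17/4)/(2331/2) = (-406 - 17/4)*(2/2331) = -1641/4*2/2331 = -547/1554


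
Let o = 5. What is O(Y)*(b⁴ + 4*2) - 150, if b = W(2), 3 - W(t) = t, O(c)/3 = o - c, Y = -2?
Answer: 39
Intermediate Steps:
O(c) = 15 - 3*c (O(c) = 3*(5 - c) = 15 - 3*c)
W(t) = 3 - t
b = 1 (b = 3 - 1*2 = 3 - 2 = 1)
O(Y)*(b⁴ + 4*2) - 150 = (15 - 3*(-2))*(1⁴ + 4*2) - 150 = (15 + 6)*(1 + 8) - 150 = 21*9 - 150 = 189 - 150 = 39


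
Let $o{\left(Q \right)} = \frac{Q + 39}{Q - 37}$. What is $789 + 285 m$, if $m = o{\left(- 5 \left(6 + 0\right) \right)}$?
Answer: $\frac{50298}{67} \approx 750.72$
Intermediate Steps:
$o{\left(Q \right)} = \frac{39 + Q}{-37 + Q}$
$m = - \frac{9}{67}$ ($m = \frac{39 - 5 \left(6 + 0\right)}{-37 - 5 \left(6 + 0\right)} = \frac{39 - 30}{-37 - 30} = \frac{1}{-67} \cdot 9 = \left(- \frac{1}{67}\right) 9 = - \frac{9}{67} \approx -0.13433$)
$789 + 285 m = 789 + 285 \left(- \frac{9}{67}\right) = 789 - \frac{2565}{67} = \frac{50298}{67}$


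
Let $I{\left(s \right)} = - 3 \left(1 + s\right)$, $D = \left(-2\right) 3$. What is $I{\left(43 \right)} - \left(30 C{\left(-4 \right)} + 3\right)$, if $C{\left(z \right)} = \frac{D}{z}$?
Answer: $-180$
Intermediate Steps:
$D = -6$
$I{\left(s \right)} = -3 - 3 s$
$C{\left(z \right)} = - \frac{6}{z}$
$I{\left(43 \right)} - \left(30 C{\left(-4 \right)} + 3\right) = \left(-3 - 129\right) - \left(30 \left(- \frac{6}{-4}\right) + 3\right) = \left(-3 - 129\right) - \left(30 \left(\left(-6\right) \left(- \frac{1}{4}\right)\right) + 3\right) = -132 - \left(30 \cdot \frac{3}{2} + 3\right) = -132 - \left(45 + 3\right) = -132 - 48 = -180$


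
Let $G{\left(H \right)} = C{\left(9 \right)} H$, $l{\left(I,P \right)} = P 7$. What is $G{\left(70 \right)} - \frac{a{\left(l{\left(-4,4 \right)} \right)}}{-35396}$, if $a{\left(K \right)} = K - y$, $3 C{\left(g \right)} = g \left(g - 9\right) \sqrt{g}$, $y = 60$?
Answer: $- \frac{8}{8849} \approx -0.00090406$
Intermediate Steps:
$l{\left(I,P \right)} = 7 P$
$C{\left(g \right)} = \frac{g^{\frac{3}{2}} \left(-9 + g\right)}{3}$ ($C{\left(g \right)} = \frac{g \left(g - 9\right) \sqrt{g}}{3} = \frac{g \left(-9 + g\right) \sqrt{g}}{3} = \frac{g^{\frac{3}{2}} \left(-9 + g\right)}{3}$)
$a{\left(K \right)} = -60 + K$ ($a{\left(K \right)} = K - 60 = -60 + K$)
$G{\left(H \right)} = 0$ ($G{\left(H \right)} = \frac{9^{\frac{3}{2}} \left(-9 + 9\right)}{3} H = \frac{1}{3} \cdot 27 \cdot 0 H = 0 H = 0$)
$G{\left(70 \right)} - \frac{a{\left(l{\left(-4,4 \right)} \right)}}{-35396} = 0 - \frac{-60 + 7 \cdot 4}{-35396} = 0 - \left(-60 + 28\right) \left(- \frac{1}{35396}\right) = 0 - \left(-32\right) \left(- \frac{1}{35396}\right) = 0 - \frac{8}{8849} = - \frac{8}{8849}$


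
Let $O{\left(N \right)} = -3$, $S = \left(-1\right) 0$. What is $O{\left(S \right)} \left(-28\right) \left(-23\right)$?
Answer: $-1932$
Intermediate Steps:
$S = 0$
$O{\left(S \right)} \left(-28\right) \left(-23\right) = \left(-3\right) \left(-28\right) \left(-23\right) = 84 \left(-23\right) = -1932$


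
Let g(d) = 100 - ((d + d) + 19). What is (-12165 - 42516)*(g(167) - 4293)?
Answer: 248579826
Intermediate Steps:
g(d) = 81 - 2*d (g(d) = 100 - (2*d + 19) = 100 - (19 + 2*d) = 100 + (-19 - 2*d) = 81 - 2*d)
(-12165 - 42516)*(g(167) - 4293) = (-12165 - 42516)*((81 - 2*167) - 4293) = -54681*((81 - 334) - 4293) = -54681*(-253 - 4293) = -54681*(-4546) = 248579826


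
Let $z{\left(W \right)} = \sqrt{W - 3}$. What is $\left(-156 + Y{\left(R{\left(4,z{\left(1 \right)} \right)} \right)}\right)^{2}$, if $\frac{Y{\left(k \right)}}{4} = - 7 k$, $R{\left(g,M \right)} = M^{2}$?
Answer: $10000$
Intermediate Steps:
$z{\left(W \right)} = \sqrt{-3 + W}$
$Y{\left(k \right)} = - 28 k$ ($Y{\left(k \right)} = 4 \left(- 7 k\right) = - 28 k$)
$\left(-156 + Y{\left(R{\left(4,z{\left(1 \right)} \right)} \right)}\right)^{2} = \left(-156 - 28 \left(\sqrt{-3 + 1}\right)^{2}\right)^{2} = \left(-156 - 28 \left(\sqrt{-2}\right)^{2}\right)^{2} = \left(-156 - 28 \left(i \sqrt{2}\right)^{2}\right)^{2} = \left(-156 - -56\right)^{2} = \left(-156 + 56\right)^{2} = \left(-100\right)^{2} = 10000$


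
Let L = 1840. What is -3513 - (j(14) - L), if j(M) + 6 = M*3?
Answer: -1709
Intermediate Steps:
j(M) = -6 + 3*M (j(M) = -6 + M*3 = -6 + 3*M)
-3513 - (j(14) - L) = -3513 - ((-6 + 3*14) - 1*1840) = -3513 - ((-6 + 42) - 1840) = -3513 - (36 - 1840) = -3513 - 1*(-1804) = -3513 + 1804 = -1709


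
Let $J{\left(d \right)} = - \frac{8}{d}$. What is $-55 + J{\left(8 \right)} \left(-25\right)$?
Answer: $-30$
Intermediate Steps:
$-55 + J{\left(8 \right)} \left(-25\right) = -55 + - \frac{8}{8} \left(-25\right) = -55 + \left(-8\right) \frac{1}{8} \left(-25\right) = -55 - -25 = -55 + 25 = -30$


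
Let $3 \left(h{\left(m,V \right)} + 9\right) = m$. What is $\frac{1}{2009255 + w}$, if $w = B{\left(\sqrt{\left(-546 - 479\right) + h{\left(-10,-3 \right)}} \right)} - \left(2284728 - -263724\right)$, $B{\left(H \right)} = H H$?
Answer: $- \frac{3}{1620703} \approx -1.851 \cdot 10^{-6}$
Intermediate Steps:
$h{\left(m,V \right)} = -9 + \frac{m}{3}$
$B{\left(H \right)} = H^{2}$
$w = - \frac{7648468}{3}$ ($w = \left(\sqrt{\left(-546 - 479\right) + \left(-9 + \frac{1}{3} \left(-10\right)\right)}\right)^{2} - \left(2284728 - -263724\right) = \left(\sqrt{\left(-546 - 479\right) - \frac{37}{3}}\right)^{2} - \left(2284728 + 263724\right) = \left(\sqrt{-1025 - \frac{37}{3}}\right)^{2} - 2548452 = \left(\sqrt{- \frac{3112}{3}}\right)^{2} - 2548452 = \left(\frac{2 i \sqrt{2334}}{3}\right)^{2} - 2548452 = - \frac{3112}{3} - 2548452 = - \frac{7648468}{3} \approx -2.5495 \cdot 10^{6}$)
$\frac{1}{2009255 + w} = \frac{1}{2009255 - \frac{7648468}{3}} = \frac{1}{- \frac{1620703}{3}} = - \frac{3}{1620703}$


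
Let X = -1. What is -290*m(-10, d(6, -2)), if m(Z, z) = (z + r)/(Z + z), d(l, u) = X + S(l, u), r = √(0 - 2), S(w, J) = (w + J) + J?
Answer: 290/9 + 290*I*√2/9 ≈ 32.222 + 45.569*I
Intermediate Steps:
S(w, J) = w + 2*J (S(w, J) = (J + w) + J = w + 2*J)
r = I*√2 (r = √(-2) = I*√2 ≈ 1.4142*I)
d(l, u) = -1 + l + 2*u (d(l, u) = -1 + (l + 2*u) = -1 + l + 2*u)
m(Z, z) = (z + I*√2)/(Z + z)
-290*m(-10, d(6, -2)) = -290*((-1 + 6 + 2*(-2)) + I*√2)/(-10 + (-1 + 6 + 2*(-2))) = -290*((-1 + 6 - 4) + I*√2)/(-10 + (-1 + 6 - 4)) = -290*(1 + I*√2)/(-10 + 1) = -290*(1 + I*√2)/(-9) = -(-290)*(1 + I*√2)/9 = -290*(-⅑ - I*√2/9) = 290/9 + 290*I*√2/9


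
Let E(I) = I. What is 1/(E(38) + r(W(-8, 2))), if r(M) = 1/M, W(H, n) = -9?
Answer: 9/341 ≈ 0.026393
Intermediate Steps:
r(M) = 1/M
1/(E(38) + r(W(-8, 2))) = 1/(38 + 1/(-9)) = 1/(38 - ⅑) = 1/(341/9) = 9/341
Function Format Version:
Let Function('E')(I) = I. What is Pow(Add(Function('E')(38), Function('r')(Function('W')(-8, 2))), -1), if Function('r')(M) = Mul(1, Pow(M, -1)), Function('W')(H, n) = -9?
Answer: Rational(9, 341) ≈ 0.026393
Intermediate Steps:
Function('r')(M) = Pow(M, -1)
Pow(Add(Function('E')(38), Function('r')(Function('W')(-8, 2))), -1) = Pow(Add(38, Pow(-9, -1)), -1) = Pow(Add(38, Rational(-1, 9)), -1) = Pow(Rational(341, 9), -1) = Rational(9, 341)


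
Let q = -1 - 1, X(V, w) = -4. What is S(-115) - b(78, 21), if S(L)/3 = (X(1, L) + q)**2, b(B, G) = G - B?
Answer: 165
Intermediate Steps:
q = -2
S(L) = 108 (S(L) = 3*(-4 - 2)**2 = 3*(-6)**2 = 3*36 = 108)
S(-115) - b(78, 21) = 108 - (21 - 1*78) = 108 - (21 - 78) = 108 - 1*(-57) = 108 + 57 = 165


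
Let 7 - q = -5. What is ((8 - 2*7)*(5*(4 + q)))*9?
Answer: -4320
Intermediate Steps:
q = 12 (q = 7 - 1*(-5) = 7 + 5 = 12)
((8 - 2*7)*(5*(4 + q)))*9 = ((8 - 2*7)*(5*(4 + 12)))*9 = ((8 - 1*14)*(5*16))*9 = ((8 - 14)*80)*9 = -6*80*9 = -480*9 = -4320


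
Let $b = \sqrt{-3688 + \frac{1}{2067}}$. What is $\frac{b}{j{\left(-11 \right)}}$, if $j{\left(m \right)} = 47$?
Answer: $\frac{i \sqrt{15756937365}}{97149} \approx 1.2921 i$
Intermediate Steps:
$b = \frac{i \sqrt{15756937365}}{2067}$ ($b = \sqrt{-3688 + \frac{1}{2067}} = \sqrt{- \frac{7623095}{2067}} = \frac{i \sqrt{15756937365}}{2067} \approx 60.729 i$)
$\frac{b}{j{\left(-11 \right)}} = \frac{\frac{1}{2067} i \sqrt{15756937365}}{47} = \frac{i \sqrt{15756937365}}{2067} \cdot \frac{1}{47} = \frac{i \sqrt{15756937365}}{97149}$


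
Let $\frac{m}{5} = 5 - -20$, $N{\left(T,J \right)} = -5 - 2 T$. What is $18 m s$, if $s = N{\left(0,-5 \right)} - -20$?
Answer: $33750$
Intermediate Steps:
$s = 15$ ($s = \left(-5 - 0\right) - -20 = \left(-5 + 0\right) + 20 = -5 + 20 = 15$)
$m = 125$ ($m = 5 \left(5 - -20\right) = 5 \left(5 + 20\right) = 5 \cdot 25 = 125$)
$18 m s = 18 \cdot 125 \cdot 15 = 2250 \cdot 15 = 33750$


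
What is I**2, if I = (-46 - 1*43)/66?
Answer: 7921/4356 ≈ 1.8184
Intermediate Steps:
I = -89/66 (I = (-46 - 43)*(1/66) = -89*1/66 = -89/66 ≈ -1.3485)
I**2 = (-89/66)**2 = 7921/4356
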